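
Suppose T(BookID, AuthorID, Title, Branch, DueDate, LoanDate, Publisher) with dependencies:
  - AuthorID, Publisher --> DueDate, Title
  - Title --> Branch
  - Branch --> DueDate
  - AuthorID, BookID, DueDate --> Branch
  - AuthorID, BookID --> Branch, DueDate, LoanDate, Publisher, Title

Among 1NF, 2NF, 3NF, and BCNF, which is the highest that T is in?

Candidate key: {AuthorID, BookID}. Prime attributes: {AuthorID, BookID}.
For AuthorID, Publisher --> DueDate, Title we have {AuthorID, Publisher}⁺ = {AuthorID, Branch, DueDate, Publisher, Title}; {AuthorID, Publisher} is not a superkey, so BCNF fails.
AuthorID, Publisher --> DueDate, Title has non-prime {DueDate, Title} on the right and a non-superkey on the left, so 3NF fails.
No proper subset of a key has a non-prime attribute in its closure, so there is no partial dependency; 2NF holds.

2NF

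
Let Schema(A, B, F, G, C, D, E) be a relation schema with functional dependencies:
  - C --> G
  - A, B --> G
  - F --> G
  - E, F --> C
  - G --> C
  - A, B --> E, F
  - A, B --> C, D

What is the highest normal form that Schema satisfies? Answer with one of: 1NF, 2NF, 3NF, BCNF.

2NF

Candidate key: {A, B}. Prime attributes: {A, B}.
C --> G: {C}⁺ = {C, G}, which is not all of the attributes, so the left side is not a superkey — BCNF is violated.
C --> G has non-prime {G} on the right and a non-superkey on the left, so 3NF fails.
No non-prime attribute depends on a proper subset of any candidate key, so 2NF holds.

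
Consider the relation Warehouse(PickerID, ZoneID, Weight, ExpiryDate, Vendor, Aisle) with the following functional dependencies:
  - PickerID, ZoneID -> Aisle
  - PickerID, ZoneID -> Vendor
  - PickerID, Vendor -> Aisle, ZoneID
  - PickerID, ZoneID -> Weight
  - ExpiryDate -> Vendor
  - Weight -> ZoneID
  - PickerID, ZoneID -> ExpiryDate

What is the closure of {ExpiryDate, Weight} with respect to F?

Start with {ExpiryDate, Weight}.
ExpiryDate -> Vendor applies; add {Vendor} → now {ExpiryDate, Vendor, Weight}.
Weight -> ZoneID applies; add {ZoneID} → now {ExpiryDate, Vendor, Weight, ZoneID}.
No further FD applies.

{ExpiryDate, Vendor, Weight, ZoneID}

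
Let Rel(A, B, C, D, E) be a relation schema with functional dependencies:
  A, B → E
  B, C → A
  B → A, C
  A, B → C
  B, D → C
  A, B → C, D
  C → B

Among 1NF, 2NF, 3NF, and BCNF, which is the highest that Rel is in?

Candidate keys: {B}, {C}. Prime attributes: {B, C}.
Every FD has a superkey on the left, so the relation is in BCNF.

BCNF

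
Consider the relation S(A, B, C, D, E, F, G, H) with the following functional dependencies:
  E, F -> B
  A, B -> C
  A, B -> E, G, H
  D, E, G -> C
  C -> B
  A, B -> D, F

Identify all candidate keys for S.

{A} never appears on the right of any FD, so every key must include it.
Closure of {A, B} is {A, B, C, D, E, F, G, H}, the whole schema; {A, B} is a candidate key.
Closure of {A, C} is {A, B, C, D, E, F, G, H}, the whole schema; {A, C} is a candidate key.
Closure of {A, E, F} is {A, B, C, D, E, F, G, H}, the whole schema; {A, E, F} is a candidate key.
Closure of {A, D, E, G} is {A, B, C, D, E, F, G, H}, the whole schema; {A, D, E, G} is a candidate key.
No proper subset of any of these is a key, and no other minimal superkey exists.

{A, B}, {A, C}, {A, D, E, G}, {A, E, F}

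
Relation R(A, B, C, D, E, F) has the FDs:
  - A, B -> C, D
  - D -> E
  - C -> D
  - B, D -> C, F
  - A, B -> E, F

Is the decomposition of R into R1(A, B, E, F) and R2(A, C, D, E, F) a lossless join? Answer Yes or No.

Common attributes: {A, E, F}; their closure is {A, E, F}.
R1 ⊄ {A, E, F} and R2 ⊄ {A, E, F}, so the split is lossy.

No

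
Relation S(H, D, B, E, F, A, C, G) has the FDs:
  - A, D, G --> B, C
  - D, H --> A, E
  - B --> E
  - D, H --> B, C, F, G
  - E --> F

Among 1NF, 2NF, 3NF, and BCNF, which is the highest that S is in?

2NF

Candidate key: {D, H}. Prime attributes: {D, H}.
For A, D, G --> B, C we have {A, D, G}⁺ = {A, B, C, D, E, F, G}; {A, D, G} is not a superkey, so BCNF fails.
A, D, G --> B, C has non-prime {B, C} on the right and a non-superkey on the left, so 3NF fails.
No proper subset of a key has a non-prime attribute in its closure, so there is no partial dependency; 2NF holds.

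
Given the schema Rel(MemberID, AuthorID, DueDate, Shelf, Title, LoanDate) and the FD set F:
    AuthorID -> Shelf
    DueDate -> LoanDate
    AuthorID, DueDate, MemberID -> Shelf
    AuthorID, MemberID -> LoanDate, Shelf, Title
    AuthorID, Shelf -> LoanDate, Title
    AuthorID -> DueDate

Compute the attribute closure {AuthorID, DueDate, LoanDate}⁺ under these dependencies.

Start with {AuthorID, DueDate, LoanDate}.
AuthorID -> Shelf applies; add {Shelf} → now {AuthorID, DueDate, LoanDate, Shelf}.
AuthorID, Shelf -> LoanDate, Title applies; add {Title} → now {AuthorID, DueDate, LoanDate, Shelf, Title}.
No further FD applies.

{AuthorID, DueDate, LoanDate, Shelf, Title}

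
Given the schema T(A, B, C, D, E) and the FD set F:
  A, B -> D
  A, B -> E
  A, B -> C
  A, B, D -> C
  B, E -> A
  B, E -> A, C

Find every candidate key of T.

{A, B}, {B, E}

Attributes never on any right-hand side: {B} — every candidate key must contain it.
Closure of {A, B} is {A, B, C, D, E}, the whole schema; {A, B} is a candidate key.
Closure of {B, E} is {A, B, C, D, E}, the whole schema; {B, E} is a candidate key.
No proper subset of any of these is a key, and no other minimal superkey exists.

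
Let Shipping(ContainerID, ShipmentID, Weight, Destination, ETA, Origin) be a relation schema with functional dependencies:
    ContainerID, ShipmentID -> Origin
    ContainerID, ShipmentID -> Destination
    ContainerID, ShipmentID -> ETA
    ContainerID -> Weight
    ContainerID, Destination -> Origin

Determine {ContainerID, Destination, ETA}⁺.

Start with {ContainerID, Destination, ETA}.
ContainerID -> Weight applies; add {Weight} → now {ContainerID, Destination, ETA, Weight}.
ContainerID, Destination -> Origin applies; add {Origin} → now {ContainerID, Destination, ETA, Origin, Weight}.
No further FD applies.

{ContainerID, Destination, ETA, Origin, Weight}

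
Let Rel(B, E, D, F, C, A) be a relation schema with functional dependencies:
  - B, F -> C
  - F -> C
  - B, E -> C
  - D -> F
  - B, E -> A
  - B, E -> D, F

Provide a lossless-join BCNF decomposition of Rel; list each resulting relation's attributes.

{A, B, D, E}; {B, F}; {C, F}; {D, F}

Candidate key of the original relation: {B, E}.
In {A, B, C, D, E, F}, {B, F} is not a superkey ({B, F}⁺ restricted to this set is {B, C, F}), so split on B, F -> C into {B, C, F} and {A, B, D, E, F}.
In {B, C, F}, {F} is not a superkey ({F}⁺ restricted to this set is {C, F}), so split on F -> C into {C, F} and {B, F}.
{C, F} is in BCNF.
{B, F} is in BCNF.
In {A, B, D, E, F}, {D} is not a superkey ({D}⁺ restricted to this set is {D, F}), so split on D -> F into {D, F} and {A, B, D, E}.
{D, F} is in BCNF.
{A, B, D, E} is in BCNF.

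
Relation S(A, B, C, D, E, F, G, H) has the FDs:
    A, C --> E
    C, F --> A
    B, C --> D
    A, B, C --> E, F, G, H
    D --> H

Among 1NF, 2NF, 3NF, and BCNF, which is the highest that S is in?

Candidate keys: {A, B, C}, {B, C, F}. Prime attributes: {A, B, C, F}.
A, C --> E: {A, C}⁺ = {A, C, E}, which is not all of the attributes, so the left side is not a superkey — BCNF is violated.
Because {E} is non-prime and the left side of A, C --> E is not a superkey, the relation is not in 3NF.
Since {A, C} ⊂ {A, B, C} and {A, C}⁺ ⊇ {E} with {E} non-prime, there is a partial dependency; 2NF fails.

1NF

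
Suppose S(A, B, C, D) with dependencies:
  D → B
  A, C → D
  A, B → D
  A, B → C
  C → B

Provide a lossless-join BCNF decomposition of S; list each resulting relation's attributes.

Candidate keys of the original relation: {A, B}, {A, C}, {A, D}.
Within {A, B, C, D}: {D}⁺ ∩ {A, B, C, D} = {B, D}, not the whole set, so D → B violates BCNF; decompose into {B, D} and {A, C, D}.
{B, D} has no BCNF violation.
{A, C, D} has no BCNF violation.

{A, C, D}; {B, D}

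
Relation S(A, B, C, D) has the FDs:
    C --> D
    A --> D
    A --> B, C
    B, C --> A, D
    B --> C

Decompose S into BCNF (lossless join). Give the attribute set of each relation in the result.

Candidate keys of the original relation: {A}, {B}.
{A, B, C, D}: {C} determines {C, D} here but is not a superkey — split on C --> D, giving {C, D} and {A, B, C}.
{C, D} has no BCNF violation.
{A, B, C} has no BCNF violation.

{A, B, C}; {C, D}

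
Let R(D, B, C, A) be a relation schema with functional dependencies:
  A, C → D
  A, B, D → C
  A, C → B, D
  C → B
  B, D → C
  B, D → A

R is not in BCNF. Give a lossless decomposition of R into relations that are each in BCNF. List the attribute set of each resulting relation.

{A, C, D}; {B, C}

Candidate keys of the original relation: {A, C}, {B, D}, {C, D}.
Within {A, B, C, D}: {C}⁺ ∩ {A, B, C, D} = {B, C}, not the whole set, so C → B violates BCNF; decompose into {B, C} and {A, C, D}.
{B, C} has no BCNF violation.
{A, C, D} has no BCNF violation.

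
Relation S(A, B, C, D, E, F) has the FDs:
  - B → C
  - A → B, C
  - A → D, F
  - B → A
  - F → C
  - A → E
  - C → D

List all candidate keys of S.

{A}, {B}

Closure of {A} is {A, B, C, D, E, F}, the whole schema; {A} is a candidate key.
Closure of {B} is {A, B, C, D, E, F}, the whole schema; {B} is a candidate key.
Any other superkey properly contains one of these, so there are no further candidate keys.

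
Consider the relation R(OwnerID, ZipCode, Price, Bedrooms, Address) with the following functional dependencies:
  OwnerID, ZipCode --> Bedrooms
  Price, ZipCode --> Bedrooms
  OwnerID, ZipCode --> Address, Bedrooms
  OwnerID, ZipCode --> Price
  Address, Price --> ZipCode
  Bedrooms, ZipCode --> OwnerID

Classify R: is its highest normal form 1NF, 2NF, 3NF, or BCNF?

Candidate keys: {Address, Price}, {Bedrooms, ZipCode}, {OwnerID, ZipCode}, {Price, ZipCode}. Prime attributes: {Address, Bedrooms, OwnerID, Price, ZipCode}.
Each dependency's left side is a superkey — BCNF holds.

BCNF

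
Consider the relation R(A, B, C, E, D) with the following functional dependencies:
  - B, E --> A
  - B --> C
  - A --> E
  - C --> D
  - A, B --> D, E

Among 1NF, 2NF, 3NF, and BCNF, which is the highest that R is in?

1NF

Candidate keys: {A, B}, {B, E}. Prime attributes: {A, B, E}.
For B --> C we have {B}⁺ = {B, C, D}; {B} is not a superkey, so BCNF fails.
B --> C has non-prime {C} on the right and a non-superkey on the left, so 3NF fails.
The proper key subset {B} of {A, B} determines non-prime {C, D}, so the relation is not even in 2NF.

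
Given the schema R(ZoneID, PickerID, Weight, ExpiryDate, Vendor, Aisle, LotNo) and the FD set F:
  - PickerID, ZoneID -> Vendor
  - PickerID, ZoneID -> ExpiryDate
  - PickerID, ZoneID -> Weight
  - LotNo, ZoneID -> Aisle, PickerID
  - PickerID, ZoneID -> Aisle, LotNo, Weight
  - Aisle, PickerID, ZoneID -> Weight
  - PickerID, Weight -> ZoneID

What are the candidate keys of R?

{LotNo, ZoneID}⁺ = {Aisle, ExpiryDate, LotNo, PickerID, Vendor, Weight, ZoneID}, which is every attribute, so {LotNo, ZoneID} is a candidate key.
{PickerID, Weight}⁺ = {Aisle, ExpiryDate, LotNo, PickerID, Vendor, Weight, ZoneID}, which is every attribute, so {PickerID, Weight} is a candidate key.
{PickerID, ZoneID}⁺ = {Aisle, ExpiryDate, LotNo, PickerID, Vendor, Weight, ZoneID}, which is every attribute, so {PickerID, ZoneID} is a candidate key.
No proper subset of any of these is a key, and no other minimal superkey exists.

{LotNo, ZoneID}, {PickerID, Weight}, {PickerID, ZoneID}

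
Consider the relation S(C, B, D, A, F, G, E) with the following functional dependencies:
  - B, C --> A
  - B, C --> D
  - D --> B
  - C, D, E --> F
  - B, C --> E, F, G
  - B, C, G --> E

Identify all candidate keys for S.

Attributes never on any right-hand side: {C} — every candidate key must contain it.
Closure of {B, C} is {A, B, C, D, E, F, G}, the whole schema; {B, C} is a candidate key.
Closure of {C, D} is {A, B, C, D, E, F, G}, the whole schema; {C, D} is a candidate key.
These are minimal and exhaustive — every other superkey contains one of them.

{B, C}, {C, D}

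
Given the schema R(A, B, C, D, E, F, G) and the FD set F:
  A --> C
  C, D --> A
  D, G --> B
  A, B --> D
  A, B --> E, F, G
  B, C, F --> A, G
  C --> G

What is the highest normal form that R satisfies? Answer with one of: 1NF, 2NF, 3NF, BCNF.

1NF

Candidate keys: {A, B}, {A, D}, {B, C, F}, {C, D}. Prime attributes: {A, B, C, D, F}.
A --> C breaks BCNF: {A}⁺ = {A, C, G}, so {A} is not a superkey.
C --> G determines the non-prime attribute {G} from a non-superkey — 3NF is violated.
{A} is a proper subset of the key {A, B}, and {A}⁺ contains the non-prime attribute {G} — a partial dependency, so 2NF is violated.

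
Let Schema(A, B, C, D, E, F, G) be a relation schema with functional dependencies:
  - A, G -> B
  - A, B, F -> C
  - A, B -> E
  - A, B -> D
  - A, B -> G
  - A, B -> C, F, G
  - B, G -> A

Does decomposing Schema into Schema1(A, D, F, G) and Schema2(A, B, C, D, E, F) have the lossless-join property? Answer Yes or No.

No

Common attributes: {A, D, F}; their closure is {A, D, F}.
The closure covers neither Schema1 nor Schema2 entirely; the join is not lossless.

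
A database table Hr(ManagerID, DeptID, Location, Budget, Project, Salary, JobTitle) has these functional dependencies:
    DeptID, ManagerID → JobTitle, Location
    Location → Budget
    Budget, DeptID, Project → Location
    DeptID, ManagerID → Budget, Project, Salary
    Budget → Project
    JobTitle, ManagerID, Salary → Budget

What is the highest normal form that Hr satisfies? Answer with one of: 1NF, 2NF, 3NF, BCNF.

2NF

Candidate key: {DeptID, ManagerID}. Prime attributes: {DeptID, ManagerID}.
Location → Budget breaks BCNF: {Location}⁺ = {Budget, Location, Project}, so {Location} is not a superkey.
Location → Budget determines the non-prime attribute {Budget} from a non-superkey — 3NF is violated.
No proper subset of a key has a non-prime attribute in its closure, so there is no partial dependency; 2NF holds.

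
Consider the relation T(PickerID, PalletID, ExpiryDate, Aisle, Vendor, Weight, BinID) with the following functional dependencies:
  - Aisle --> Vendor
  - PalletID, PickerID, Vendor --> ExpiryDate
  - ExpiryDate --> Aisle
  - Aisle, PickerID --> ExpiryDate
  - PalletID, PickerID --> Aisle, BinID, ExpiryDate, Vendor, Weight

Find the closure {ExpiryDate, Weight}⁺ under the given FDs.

{Aisle, ExpiryDate, Vendor, Weight}

Start with {ExpiryDate, Weight}.
ExpiryDate --> Aisle applies; add {Aisle} → now {Aisle, ExpiryDate, Weight}.
Aisle --> Vendor applies; add {Vendor} → now {Aisle, ExpiryDate, Vendor, Weight}.
No further FD applies.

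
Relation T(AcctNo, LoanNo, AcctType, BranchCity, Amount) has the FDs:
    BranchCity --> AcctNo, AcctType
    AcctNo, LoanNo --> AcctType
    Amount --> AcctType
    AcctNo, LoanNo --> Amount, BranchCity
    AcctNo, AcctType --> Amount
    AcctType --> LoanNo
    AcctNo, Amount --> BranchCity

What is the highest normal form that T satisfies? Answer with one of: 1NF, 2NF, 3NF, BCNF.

Candidate keys: {AcctNo, AcctType}, {AcctNo, Amount}, {AcctNo, LoanNo}, {BranchCity}. Prime attributes: {AcctNo, AcctType, Amount, BranchCity, LoanNo}.
For Amount --> AcctType we have {Amount}⁺ = {AcctType, Amount, LoanNo}; {Amount} is not a superkey, so BCNF fails.
But every attribute on its right side ({AcctType}) is prime, and the same holds for every other non-superkey FD, so 3NF still holds.

3NF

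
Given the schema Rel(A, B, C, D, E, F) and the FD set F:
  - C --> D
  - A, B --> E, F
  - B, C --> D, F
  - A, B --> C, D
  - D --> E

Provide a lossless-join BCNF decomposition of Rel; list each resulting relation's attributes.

{A, B, C}; {B, C, F}; {C, D}; {D, E}

Candidate key of the original relation: {A, B}.
{A, B, C, D, E, F}: {C} determines {C, D, E} here but is not a superkey — split on C --> D, E, giving {C, D, E} and {A, B, C, F}.
{C, D, E}: {D} determines {D, E} here but is not a superkey — split on D --> E, giving {D, E} and {C, D}.
{D, E}: every determinant is a superkey — BCNF.
{C, D}: every determinant is a superkey — BCNF.
{A, B, C, F}: {B, C} determines {B, C, F} here but is not a superkey — split on B, C --> F, giving {B, C, F} and {A, B, C}.
{B, C, F}: every determinant is a superkey — BCNF.
{A, B, C}: every determinant is a superkey — BCNF.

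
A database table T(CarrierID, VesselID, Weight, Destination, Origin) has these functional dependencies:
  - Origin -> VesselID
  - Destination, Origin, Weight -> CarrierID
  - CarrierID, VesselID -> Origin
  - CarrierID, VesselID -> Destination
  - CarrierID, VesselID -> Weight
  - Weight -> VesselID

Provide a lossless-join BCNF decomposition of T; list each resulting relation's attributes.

{CarrierID, Destination, Origin, Weight}; {Origin, VesselID}

Candidate keys of the original relation: {CarrierID, Origin}, {CarrierID, VesselID}, {CarrierID, Weight}, {Destination, Origin, Weight}.
{CarrierID, Destination, Origin, VesselID, Weight}: {Origin} determines {Origin, VesselID} here but is not a superkey — split on Origin -> VesselID, giving {Origin, VesselID} and {CarrierID, Destination, Origin, Weight}.
{Origin, VesselID} is in BCNF.
{CarrierID, Destination, Origin, Weight} is in BCNF.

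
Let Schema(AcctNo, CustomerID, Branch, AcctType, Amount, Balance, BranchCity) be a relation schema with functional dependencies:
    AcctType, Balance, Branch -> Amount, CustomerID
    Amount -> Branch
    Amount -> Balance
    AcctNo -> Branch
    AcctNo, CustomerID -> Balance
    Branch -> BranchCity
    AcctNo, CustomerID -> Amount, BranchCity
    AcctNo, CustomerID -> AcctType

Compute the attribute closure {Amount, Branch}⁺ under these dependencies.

{Amount, Balance, Branch, BranchCity}

Start with {Amount, Branch}.
Amount -> Balance applies; add {Balance} → now {Amount, Balance, Branch}.
Branch -> BranchCity applies; add {BranchCity} → now {Amount, Balance, Branch, BranchCity}.
No further FD applies.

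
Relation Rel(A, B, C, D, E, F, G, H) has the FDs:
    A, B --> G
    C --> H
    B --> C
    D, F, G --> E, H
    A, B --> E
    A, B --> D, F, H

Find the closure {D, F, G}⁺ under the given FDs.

{D, E, F, G, H}

Start with {D, F, G}.
D, F, G --> E, H applies; add {E, H} → now {D, E, F, G, H}.
No further FD applies.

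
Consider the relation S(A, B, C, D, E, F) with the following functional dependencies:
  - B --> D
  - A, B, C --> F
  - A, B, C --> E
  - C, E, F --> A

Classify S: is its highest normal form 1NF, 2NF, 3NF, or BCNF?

1NF

Candidate keys: {A, B, C}, {B, C, E, F}. Prime attributes: {A, B, C, E, F}.
For B --> D we have {B}⁺ = {B, D}; {B} is not a superkey, so BCNF fails.
Because {D} is non-prime and the left side of B --> D is not a superkey, the relation is not in 3NF.
{B} is a proper subset of the key {A, B, C}, and {B}⁺ contains the non-prime attribute {D} — a partial dependency, so 2NF is violated.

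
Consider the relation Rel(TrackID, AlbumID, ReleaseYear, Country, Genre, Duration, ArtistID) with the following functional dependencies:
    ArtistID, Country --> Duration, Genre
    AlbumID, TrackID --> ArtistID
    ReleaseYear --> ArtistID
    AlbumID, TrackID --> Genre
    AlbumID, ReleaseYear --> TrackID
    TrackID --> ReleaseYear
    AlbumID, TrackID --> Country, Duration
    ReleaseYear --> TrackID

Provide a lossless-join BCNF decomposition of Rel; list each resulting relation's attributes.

{AlbumID, Country, ReleaseYear}; {ArtistID, Country, Duration, Genre}; {ArtistID, ReleaseYear, TrackID}

Candidate keys of the original relation: {AlbumID, ReleaseYear}, {AlbumID, TrackID}.
Within {AlbumID, ArtistID, Country, Duration, Genre, ReleaseYear, TrackID}: {ArtistID, Country}⁺ ∩ {AlbumID, ArtistID, Country, Duration, Genre, ReleaseYear, TrackID} = {ArtistID, Country, Duration, Genre}, not the whole set, so ArtistID, Country --> Duration, Genre violates BCNF; decompose into {ArtistID, Country, Duration, Genre} and {AlbumID, ArtistID, Country, ReleaseYear, TrackID}.
{ArtistID, Country, Duration, Genre} has no BCNF violation.
Within {AlbumID, ArtistID, Country, ReleaseYear, TrackID}: {ReleaseYear}⁺ ∩ {AlbumID, ArtistID, Country, ReleaseYear, TrackID} = {ArtistID, ReleaseYear, TrackID}, not the whole set, so ReleaseYear --> ArtistID, TrackID violates BCNF; decompose into {ArtistID, ReleaseYear, TrackID} and {AlbumID, Country, ReleaseYear}.
{ArtistID, ReleaseYear, TrackID} has no BCNF violation.
{AlbumID, Country, ReleaseYear} has no BCNF violation.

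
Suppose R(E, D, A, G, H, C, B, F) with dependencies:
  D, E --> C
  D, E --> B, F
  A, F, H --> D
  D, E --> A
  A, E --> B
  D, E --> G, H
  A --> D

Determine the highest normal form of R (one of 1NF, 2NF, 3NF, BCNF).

3NF

Candidate keys: {A, E}, {D, E}. Prime attributes: {A, D, E}.
A, F, H --> D: {A, F, H}⁺ = {A, D, F, H}, which is not all of the attributes, so the left side is not a superkey — BCNF is violated.
Since {D} ⊆ prime attributes and every other non-superkey FD also has a prime right side, the schema is in 3NF.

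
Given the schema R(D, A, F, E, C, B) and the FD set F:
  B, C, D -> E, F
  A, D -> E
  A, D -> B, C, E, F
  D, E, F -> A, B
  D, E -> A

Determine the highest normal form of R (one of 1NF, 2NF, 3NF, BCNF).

BCNF

Candidate keys: {A, D}, {B, C, D}, {D, E}. Prime attributes: {A, B, C, D, E}.
Each dependency's left side is a superkey — BCNF holds.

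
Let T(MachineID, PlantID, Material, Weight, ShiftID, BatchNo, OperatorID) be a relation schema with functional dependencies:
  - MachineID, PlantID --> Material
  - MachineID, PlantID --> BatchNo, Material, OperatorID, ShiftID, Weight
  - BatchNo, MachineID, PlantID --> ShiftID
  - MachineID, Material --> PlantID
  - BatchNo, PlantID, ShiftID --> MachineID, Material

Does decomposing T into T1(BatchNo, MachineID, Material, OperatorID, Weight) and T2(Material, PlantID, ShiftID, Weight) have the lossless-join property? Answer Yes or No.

T1 ∩ T2 = {Material, Weight}; its closure under F is {Material, Weight}.
T1 ⊄ {Material, Weight} and T2 ⊄ {Material, Weight}, so the split is lossy.

No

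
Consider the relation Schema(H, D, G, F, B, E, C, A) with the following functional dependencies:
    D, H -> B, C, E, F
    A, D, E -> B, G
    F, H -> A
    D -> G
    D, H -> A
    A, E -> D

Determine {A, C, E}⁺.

{A, B, C, D, E, G}

Start with {A, C, E}.
A, E -> D applies; add {D} → now {A, C, D, E}.
A, D, E -> B, G applies; add {B, G} → now {A, B, C, D, E, G}.
No further FD applies.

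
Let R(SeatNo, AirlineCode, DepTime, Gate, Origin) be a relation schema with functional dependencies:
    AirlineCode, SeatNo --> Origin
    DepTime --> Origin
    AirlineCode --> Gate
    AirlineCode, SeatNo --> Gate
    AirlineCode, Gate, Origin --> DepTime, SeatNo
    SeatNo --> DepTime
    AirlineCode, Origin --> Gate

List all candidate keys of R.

{AirlineCode, DepTime}, {AirlineCode, Origin}, {AirlineCode, SeatNo}

{AirlineCode} never appears on the right of any FD, so every key must include it.
Closure of {AirlineCode, DepTime} is {AirlineCode, DepTime, Gate, Origin, SeatNo}, the whole schema; {AirlineCode, DepTime} is a candidate key.
Closure of {AirlineCode, Origin} is {AirlineCode, DepTime, Gate, Origin, SeatNo}, the whole schema; {AirlineCode, Origin} is a candidate key.
Closure of {AirlineCode, SeatNo} is {AirlineCode, DepTime, Gate, Origin, SeatNo}, the whole schema; {AirlineCode, SeatNo} is a candidate key.
These are minimal and exhaustive — every other superkey contains one of them.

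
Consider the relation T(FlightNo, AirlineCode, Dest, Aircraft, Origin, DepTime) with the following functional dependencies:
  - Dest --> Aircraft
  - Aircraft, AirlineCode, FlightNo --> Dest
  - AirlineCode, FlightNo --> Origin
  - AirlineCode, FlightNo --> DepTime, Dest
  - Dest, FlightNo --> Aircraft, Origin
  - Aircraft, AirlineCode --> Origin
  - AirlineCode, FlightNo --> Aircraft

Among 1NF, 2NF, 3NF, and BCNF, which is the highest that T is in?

2NF

Candidate key: {AirlineCode, FlightNo}. Prime attributes: {AirlineCode, FlightNo}.
Dest --> Aircraft: {Dest}⁺ = {Aircraft, Dest}, which is not all of the attributes, so the left side is not a superkey — BCNF is violated.
Dest --> Aircraft has non-prime {Aircraft} on the right and a non-superkey on the left, so 3NF fails.
Checking every proper subset of each key, none determines a non-prime attribute — 2NF is satisfied.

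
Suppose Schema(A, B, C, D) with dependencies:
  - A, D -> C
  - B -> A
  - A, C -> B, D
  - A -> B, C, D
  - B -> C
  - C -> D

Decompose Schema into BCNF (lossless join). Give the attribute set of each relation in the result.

{A, B, C}; {C, D}

Candidate keys of the original relation: {A}, {B}.
{A, B, C, D}: {C} determines {C, D} here but is not a superkey — split on C -> D, giving {C, D} and {A, B, C}.
{C, D} is in BCNF.
{A, B, C} is in BCNF.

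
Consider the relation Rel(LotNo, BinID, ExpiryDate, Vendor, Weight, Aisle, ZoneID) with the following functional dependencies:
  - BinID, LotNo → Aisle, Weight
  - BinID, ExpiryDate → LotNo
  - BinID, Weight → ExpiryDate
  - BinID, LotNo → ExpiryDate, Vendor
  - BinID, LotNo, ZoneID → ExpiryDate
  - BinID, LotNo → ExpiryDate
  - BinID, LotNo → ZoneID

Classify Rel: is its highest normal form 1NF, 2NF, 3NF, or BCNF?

BCNF

Candidate keys: {BinID, ExpiryDate}, {BinID, LotNo}, {BinID, Weight}. Prime attributes: {BinID, ExpiryDate, LotNo, Weight}.
Every FD has a superkey on the left, so the relation is in BCNF.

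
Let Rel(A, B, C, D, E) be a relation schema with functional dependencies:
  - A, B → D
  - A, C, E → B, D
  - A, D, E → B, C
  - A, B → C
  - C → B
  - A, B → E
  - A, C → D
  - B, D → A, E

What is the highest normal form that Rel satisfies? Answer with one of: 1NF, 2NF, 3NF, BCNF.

Candidate keys: {A, B}, {A, C}, {A, D, E}, {B, D}, {C, D}. Prime attributes: {A, B, C, D, E}.
For C → B we have {C}⁺ = {B, C}; {C} is not a superkey, so BCNF fails.
Its right-hand attributes {B} are all prime, as are those of every other non-superkey FD — the relation is in 3NF.

3NF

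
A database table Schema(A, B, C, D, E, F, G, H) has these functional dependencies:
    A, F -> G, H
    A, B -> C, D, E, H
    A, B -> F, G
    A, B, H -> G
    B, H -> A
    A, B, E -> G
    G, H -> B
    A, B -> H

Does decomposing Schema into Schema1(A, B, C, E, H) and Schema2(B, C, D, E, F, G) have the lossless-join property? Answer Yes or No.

The shared attributes are {B, C, E} and {B, C, E}⁺ = {B, C, E}.
Neither Schema1 nor Schema2 is contained in that closure, so the decomposition is lossy.

No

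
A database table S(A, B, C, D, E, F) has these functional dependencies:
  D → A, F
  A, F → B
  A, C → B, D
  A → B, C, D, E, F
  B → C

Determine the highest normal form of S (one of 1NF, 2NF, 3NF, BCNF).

2NF

Candidate keys: {A}, {D}. Prime attributes: {A, D}.
B → C: {B}⁺ = {B, C}, which is not all of the attributes, so the left side is not a superkey — BCNF is violated.
Because {C} is non-prime and the left side of B → C is not a superkey, the relation is not in 3NF.
With only single-attribute keys there can be no partial dependency, so 2NF holds.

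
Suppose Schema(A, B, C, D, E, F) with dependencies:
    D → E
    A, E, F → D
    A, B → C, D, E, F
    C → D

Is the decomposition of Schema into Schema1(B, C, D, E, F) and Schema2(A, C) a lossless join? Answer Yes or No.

The shared attributes are {C} and {C}⁺ = {C, D, E}.
Neither Schema1 nor Schema2 is contained in that closure, so the decomposition is lossy.

No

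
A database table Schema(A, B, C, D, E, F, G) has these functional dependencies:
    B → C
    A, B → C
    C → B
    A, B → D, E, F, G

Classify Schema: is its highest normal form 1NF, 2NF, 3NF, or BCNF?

3NF

Candidate keys: {A, B}, {A, C}. Prime attributes: {A, B, C}.
For B → C we have {B}⁺ = {B, C}; {B} is not a superkey, so BCNF fails.
Its right-hand attributes {C} are all prime, as are those of every other non-superkey FD — the relation is in 3NF.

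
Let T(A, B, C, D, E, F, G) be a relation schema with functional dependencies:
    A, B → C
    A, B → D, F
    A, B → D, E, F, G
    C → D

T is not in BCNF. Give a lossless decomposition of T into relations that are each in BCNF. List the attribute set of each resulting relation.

Candidate key of the original relation: {A, B}.
Within {A, B, C, D, E, F, G}: {C}⁺ ∩ {A, B, C, D, E, F, G} = {C, D}, not the whole set, so C → D violates BCNF; decompose into {C, D} and {A, B, C, E, F, G}.
{C, D}: every determinant is a superkey — BCNF.
{A, B, C, E, F, G}: every determinant is a superkey — BCNF.

{A, B, C, E, F, G}; {C, D}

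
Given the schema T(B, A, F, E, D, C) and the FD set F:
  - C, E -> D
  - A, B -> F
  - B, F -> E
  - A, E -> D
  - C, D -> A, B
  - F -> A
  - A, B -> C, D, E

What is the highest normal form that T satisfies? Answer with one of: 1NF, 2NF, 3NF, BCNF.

3NF

Candidate keys: {A, B}, {B, F}, {C, D}, {C, E}. Prime attributes: {A, B, C, D, E, F}.
For A, E -> D we have {A, E}⁺ = {A, D, E}; {A, E} is not a superkey, so BCNF fails.
Since {D} ⊆ prime attributes and every other non-superkey FD also has a prime right side, the schema is in 3NF.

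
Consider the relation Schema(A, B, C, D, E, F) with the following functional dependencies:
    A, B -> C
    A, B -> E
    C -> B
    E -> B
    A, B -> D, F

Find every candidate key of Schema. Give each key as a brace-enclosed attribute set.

{A} never appears on the right of any FD, so every key must include it.
{A, B} is a candidate key since {A, B}⁺ = {A, B, C, D, E, F} covers every attribute.
{A, C} is a candidate key since {A, C}⁺ = {A, B, C, D, E, F} covers every attribute.
{A, E} is a candidate key since {A, E}⁺ = {A, B, C, D, E, F} covers every attribute.
No proper subset of any of these is a key, and no other minimal superkey exists.

{A, B}, {A, C}, {A, E}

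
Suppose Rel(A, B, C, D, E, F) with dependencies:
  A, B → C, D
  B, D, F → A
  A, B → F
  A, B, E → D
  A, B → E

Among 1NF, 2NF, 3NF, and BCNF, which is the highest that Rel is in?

Candidate keys: {A, B}, {B, D, F}. Prime attributes: {A, B, D, F}.
The left-hand side of every FD is a superkey, so BCNF is satisfied.

BCNF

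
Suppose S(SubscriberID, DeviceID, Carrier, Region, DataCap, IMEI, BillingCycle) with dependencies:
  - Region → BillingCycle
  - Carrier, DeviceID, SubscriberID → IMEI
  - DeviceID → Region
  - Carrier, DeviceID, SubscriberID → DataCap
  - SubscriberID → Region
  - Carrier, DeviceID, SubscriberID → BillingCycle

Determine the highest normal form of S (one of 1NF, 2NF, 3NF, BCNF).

1NF

Candidate key: {Carrier, DeviceID, SubscriberID}. Prime attributes: {Carrier, DeviceID, SubscriberID}.
For Region → BillingCycle we have {Region}⁺ = {BillingCycle, Region}; {Region} is not a superkey, so BCNF fails.
Region → BillingCycle has non-prime {BillingCycle} on the right and a non-superkey on the left, so 3NF fails.
Since {DeviceID} ⊂ {Carrier, DeviceID, SubscriberID} and {DeviceID}⁺ ⊇ {BillingCycle, Region} with {BillingCycle, Region} non-prime, there is a partial dependency; 2NF fails.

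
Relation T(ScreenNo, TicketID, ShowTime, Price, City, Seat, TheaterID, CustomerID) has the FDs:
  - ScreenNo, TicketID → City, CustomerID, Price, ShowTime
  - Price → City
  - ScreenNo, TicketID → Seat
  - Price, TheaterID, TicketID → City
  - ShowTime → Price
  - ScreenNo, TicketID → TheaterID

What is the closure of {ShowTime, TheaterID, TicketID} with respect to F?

{City, Price, ShowTime, TheaterID, TicketID}

Start with {ShowTime, TheaterID, TicketID}.
ShowTime → Price applies; add {Price} → now {Price, ShowTime, TheaterID, TicketID}.
Price → City applies; add {City} → now {City, Price, ShowTime, TheaterID, TicketID}.
No further FD applies.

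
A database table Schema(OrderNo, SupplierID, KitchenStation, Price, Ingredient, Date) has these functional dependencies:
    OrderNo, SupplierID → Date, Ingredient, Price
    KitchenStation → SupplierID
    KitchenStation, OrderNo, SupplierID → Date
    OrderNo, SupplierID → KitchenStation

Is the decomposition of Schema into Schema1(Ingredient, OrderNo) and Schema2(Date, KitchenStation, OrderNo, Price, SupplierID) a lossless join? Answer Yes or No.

The shared attributes are {OrderNo} and {OrderNo}⁺ = {OrderNo}.
The closure covers neither Schema1 nor Schema2 entirely; the join is not lossless.

No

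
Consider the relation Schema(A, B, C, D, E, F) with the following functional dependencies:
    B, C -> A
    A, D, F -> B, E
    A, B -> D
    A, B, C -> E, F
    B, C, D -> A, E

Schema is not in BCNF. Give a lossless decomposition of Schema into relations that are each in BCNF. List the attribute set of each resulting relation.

{A, B, D}; {A, B, E, F}; {A, C, D, F}

Candidate keys of the original relation: {A, C, D, F}, {B, C}.
In {A, B, C, D, E, F}, {A, D, F} is not a superkey ({A, D, F}⁺ restricted to this set is {A, B, D, E, F}), so split on A, D, F -> B, E into {A, B, D, E, F} and {A, C, D, F}.
In {A, B, D, E, F}, {A, B} is not a superkey ({A, B}⁺ restricted to this set is {A, B, D}), so split on A, B -> D into {A, B, D} and {A, B, E, F}.
{A, B, D} is in BCNF.
{A, B, E, F} is in BCNF.
{A, C, D, F} is in BCNF.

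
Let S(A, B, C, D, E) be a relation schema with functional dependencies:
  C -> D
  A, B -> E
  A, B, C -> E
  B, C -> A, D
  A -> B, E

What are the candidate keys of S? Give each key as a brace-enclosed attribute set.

{A, C}, {B, C}

Attributes never on any right-hand side: {C} — every candidate key must contain it.
Closure of {A, C} is {A, B, C, D, E}, the whole schema; {A, C} is a candidate key.
Closure of {B, C} is {A, B, C, D, E}, the whole schema; {B, C} is a candidate key.
No proper subset of any of these is a key, and no other minimal superkey exists.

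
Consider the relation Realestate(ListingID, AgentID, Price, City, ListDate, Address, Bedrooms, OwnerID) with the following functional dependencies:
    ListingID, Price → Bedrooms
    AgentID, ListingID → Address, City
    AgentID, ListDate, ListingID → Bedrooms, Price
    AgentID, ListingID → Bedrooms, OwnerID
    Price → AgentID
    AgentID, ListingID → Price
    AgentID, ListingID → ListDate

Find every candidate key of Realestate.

{ListingID} never appears on the right of any FD, so every key must include it.
{AgentID, ListingID}⁺ = {Address, AgentID, Bedrooms, City, ListDate, ListingID, OwnerID, Price} — all of the relation — so {AgentID, ListingID} is a candidate key.
{ListingID, Price}⁺ = {Address, AgentID, Bedrooms, City, ListDate, ListingID, OwnerID, Price} — all of the relation — so {ListingID, Price} is a candidate key.
No proper subset of any of these is a key, and no other minimal superkey exists.

{AgentID, ListingID}, {ListingID, Price}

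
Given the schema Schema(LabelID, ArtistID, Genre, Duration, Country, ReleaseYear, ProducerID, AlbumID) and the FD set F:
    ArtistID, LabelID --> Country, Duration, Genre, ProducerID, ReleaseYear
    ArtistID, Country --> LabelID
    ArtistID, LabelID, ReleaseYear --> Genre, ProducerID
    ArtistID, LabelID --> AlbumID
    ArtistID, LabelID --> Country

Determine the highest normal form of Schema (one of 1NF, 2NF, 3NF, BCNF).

Candidate keys: {ArtistID, Country}, {ArtistID, LabelID}. Prime attributes: {ArtistID, Country, LabelID}.
The left-hand side of every FD is a superkey, so BCNF is satisfied.

BCNF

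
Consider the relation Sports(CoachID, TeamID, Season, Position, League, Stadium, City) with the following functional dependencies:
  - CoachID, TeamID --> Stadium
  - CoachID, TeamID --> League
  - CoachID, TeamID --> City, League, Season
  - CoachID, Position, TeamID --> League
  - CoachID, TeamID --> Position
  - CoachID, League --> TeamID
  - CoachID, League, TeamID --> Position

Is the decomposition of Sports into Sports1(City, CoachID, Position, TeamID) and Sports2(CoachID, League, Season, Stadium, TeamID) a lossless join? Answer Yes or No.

Common attributes: {CoachID, TeamID}; their closure is {City, CoachID, League, Position, Season, Stadium, TeamID}.
This includes all of Sports1, so the common attributes are a superkey of Sports1 — the join is lossless.

Yes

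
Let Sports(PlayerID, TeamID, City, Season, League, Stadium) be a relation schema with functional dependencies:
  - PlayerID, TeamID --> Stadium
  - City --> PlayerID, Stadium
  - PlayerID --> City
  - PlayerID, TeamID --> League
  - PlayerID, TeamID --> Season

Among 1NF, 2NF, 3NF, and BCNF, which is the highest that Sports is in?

1NF

Candidate keys: {City, TeamID}, {PlayerID, TeamID}. Prime attributes: {City, PlayerID, TeamID}.
City --> PlayerID, Stadium breaks BCNF: {City}⁺ = {City, PlayerID, Stadium}, so {City} is not a superkey.
Because {Stadium} is non-prime and the left side of City --> PlayerID, Stadium is not a superkey, the relation is not in 3NF.
Since {City} ⊂ {City, TeamID} and {City}⁺ ⊇ {Stadium} with {Stadium} non-prime, there is a partial dependency; 2NF fails.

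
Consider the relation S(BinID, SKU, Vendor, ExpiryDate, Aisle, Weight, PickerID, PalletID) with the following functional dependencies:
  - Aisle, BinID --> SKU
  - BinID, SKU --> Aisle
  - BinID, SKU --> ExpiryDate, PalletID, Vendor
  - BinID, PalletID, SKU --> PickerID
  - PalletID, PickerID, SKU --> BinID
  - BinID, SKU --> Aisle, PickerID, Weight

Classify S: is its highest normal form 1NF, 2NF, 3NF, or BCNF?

Candidate keys: {Aisle, BinID}, {BinID, SKU}, {PalletID, PickerID, SKU}. Prime attributes: {Aisle, BinID, PalletID, PickerID, SKU}.
Each dependency's left side is a superkey — BCNF holds.

BCNF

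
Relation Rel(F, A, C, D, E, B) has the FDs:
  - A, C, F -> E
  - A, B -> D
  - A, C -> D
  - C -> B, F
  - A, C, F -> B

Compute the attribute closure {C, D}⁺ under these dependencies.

{B, C, D, F}

Start with {C, D}.
C -> B, F applies; add {B, F} → now {B, C, D, F}.
No further FD applies.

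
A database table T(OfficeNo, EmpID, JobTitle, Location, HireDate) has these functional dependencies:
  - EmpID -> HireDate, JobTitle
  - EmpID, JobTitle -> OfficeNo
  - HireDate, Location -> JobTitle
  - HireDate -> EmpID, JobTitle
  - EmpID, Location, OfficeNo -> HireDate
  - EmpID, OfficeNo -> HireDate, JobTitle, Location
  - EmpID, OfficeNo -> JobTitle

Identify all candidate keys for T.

{EmpID}, {HireDate}

Closure of {EmpID} is {EmpID, HireDate, JobTitle, Location, OfficeNo}, the whole schema; {EmpID} is a candidate key.
Closure of {HireDate} is {EmpID, HireDate, JobTitle, Location, OfficeNo}, the whole schema; {HireDate} is a candidate key.
No proper subset of any of these is a key, and no other minimal superkey exists.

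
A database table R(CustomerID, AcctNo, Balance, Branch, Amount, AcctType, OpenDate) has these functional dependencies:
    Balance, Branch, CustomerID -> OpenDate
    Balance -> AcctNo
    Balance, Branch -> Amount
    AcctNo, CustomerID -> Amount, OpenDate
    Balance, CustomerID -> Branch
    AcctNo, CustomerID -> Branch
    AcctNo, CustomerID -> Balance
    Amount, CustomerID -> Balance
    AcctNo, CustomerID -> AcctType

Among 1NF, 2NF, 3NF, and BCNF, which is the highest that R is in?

Candidate keys: {AcctNo, CustomerID}, {Amount, CustomerID}, {Balance, CustomerID}. Prime attributes: {AcctNo, Amount, Balance, CustomerID}.
For Balance -> AcctNo we have {Balance}⁺ = {AcctNo, Balance}; {Balance} is not a superkey, so BCNF fails.
Since {AcctNo} ⊆ prime attributes and every other non-superkey FD also has a prime right side, the schema is in 3NF.

3NF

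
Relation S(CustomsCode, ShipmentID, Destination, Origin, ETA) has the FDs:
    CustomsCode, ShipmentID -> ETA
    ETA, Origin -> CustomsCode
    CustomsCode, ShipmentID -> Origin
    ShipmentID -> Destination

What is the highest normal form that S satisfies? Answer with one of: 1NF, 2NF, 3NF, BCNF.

Candidate keys: {CustomsCode, ShipmentID}, {ETA, Origin, ShipmentID}. Prime attributes: {CustomsCode, ETA, Origin, ShipmentID}.
ETA, Origin -> CustomsCode breaks BCNF: {ETA, Origin}⁺ = {CustomsCode, ETA, Origin}, so {ETA, Origin} is not a superkey.
ShipmentID -> Destination determines the non-prime attribute {Destination} from a non-superkey — 3NF is violated.
Since {ShipmentID} ⊂ {CustomsCode, ShipmentID} and {ShipmentID}⁺ ⊇ {Destination} with {Destination} non-prime, there is a partial dependency; 2NF fails.

1NF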